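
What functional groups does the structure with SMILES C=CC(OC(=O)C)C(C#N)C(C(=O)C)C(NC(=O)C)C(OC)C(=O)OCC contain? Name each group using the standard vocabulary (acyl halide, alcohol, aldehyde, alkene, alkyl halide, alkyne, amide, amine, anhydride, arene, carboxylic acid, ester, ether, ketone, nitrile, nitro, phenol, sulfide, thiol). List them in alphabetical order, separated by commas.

Reading the structure from left to right:
  CH2=CH: C=C double bond → alkene.
  CH(OCOCH3): pendant –OC(=O)CH3: an acyloxy group → ester.
  CH(CN): pendant –C≡N: nitrile.
  CH(COCH3): pendant –COCH3: carbonyl C bonded to two carbons → ketone.
  CH(NHCOCH3): pendant –NHC(=O)CH3: N bonded to a carbonyl → amide (not amine).
  CH(OCH3): pendant –OCH3: C–O–C with sp³ C, no adjacent C=O → ether.
  COOCH2CH3: –C(=O)OCH2CH3: carbonyl C bonded to C and to –OEt → ester.

alkene, amide, ester, ether, ketone, nitrile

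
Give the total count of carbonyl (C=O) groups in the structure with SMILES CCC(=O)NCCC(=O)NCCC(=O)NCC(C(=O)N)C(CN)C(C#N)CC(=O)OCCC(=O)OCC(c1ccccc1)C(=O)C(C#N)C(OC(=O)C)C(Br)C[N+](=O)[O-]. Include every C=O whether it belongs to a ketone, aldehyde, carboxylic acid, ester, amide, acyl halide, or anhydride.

8

CH2CONHCH2: amide, 1 C=O (running total 1).
CH2CONHCH2: amide, 1 C=O (running total 2).
CH2CONHCH2: amide, 1 C=O (running total 3).
CH(CONH2): amide, 1 C=O (running total 4).
CH2COOCH2: ester, 1 C=O (running total 5).
CH2COOCH2: ester, 1 C=O (running total 6).
CO: ketone, 1 C=O (running total 7).
CH(OCOCH3): ester, 1 C=O (running total 8).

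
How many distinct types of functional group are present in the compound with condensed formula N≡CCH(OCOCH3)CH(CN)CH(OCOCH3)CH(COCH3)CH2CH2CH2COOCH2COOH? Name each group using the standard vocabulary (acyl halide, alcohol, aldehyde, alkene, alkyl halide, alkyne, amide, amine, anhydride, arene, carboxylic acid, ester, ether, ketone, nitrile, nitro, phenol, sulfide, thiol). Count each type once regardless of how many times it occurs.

Reading the structure from left to right:
  N≡C: N≡C–: carbon triple-bonded to nitrogen → nitrile.
  CH(OCOCH3): pendant –OC(=O)CH3: an acyloxy group → ester.
  CH(CN): pendant –C≡N: nitrile.
  CH(OCOCH3): pendant –OC(=O)CH3: an acyloxy group → ester.
  CH(COCH3): pendant –COCH3: carbonyl C bonded to two carbons → ketone.
  CH2COOCH2: –C(=O)–O–C with C on the carbonyl side → ester.
  COOH: –COOH: carbonyl C bonded to –OH and C → carboxylic acid (the –OH is not a separate alcohol).
Distinct types present: carboxylic acid, ester, ketone, nitrile.

4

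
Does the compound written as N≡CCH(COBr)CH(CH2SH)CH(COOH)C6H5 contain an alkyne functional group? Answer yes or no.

no

N≡C–: carbon triple-bonded to nitrogen → nitrile.
pendant –C(=O)X: carbonyl C bonded to C and halogen → acyl halide.
pendant –CH2SH → thiol.
pendant –COOH: carbonyl C bonded to C and –OH → carboxylic acid.
–C6H5 phenyl ring → arene.
In N≡C, the triple bond is C≡N, not C≡C, so it is a nitrile.
The groups actually present are: acyl halide, arene, carboxylic acid, nitrile, thiol.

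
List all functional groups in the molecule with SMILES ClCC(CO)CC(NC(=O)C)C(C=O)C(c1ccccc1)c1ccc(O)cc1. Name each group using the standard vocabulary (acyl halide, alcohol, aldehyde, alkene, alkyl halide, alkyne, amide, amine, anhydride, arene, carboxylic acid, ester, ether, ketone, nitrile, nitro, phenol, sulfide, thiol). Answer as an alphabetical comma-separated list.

halogen on an sp³ carbon → alkyl halide.
pendant –CH2OH on an sp³ backbone C → alcohol.
pendant –NHC(=O)CH3: N bonded to a carbonyl → amide (not amine).
pendant –CHO: carbonyl C bonded to C and H → aldehyde.
pendant –C6H5: benzene ring → arene.
–OH attached directly to an aromatic ring → phenol (not alcohol); the ring itself is an arene.

alcohol, aldehyde, alkyl halide, amide, arene, phenol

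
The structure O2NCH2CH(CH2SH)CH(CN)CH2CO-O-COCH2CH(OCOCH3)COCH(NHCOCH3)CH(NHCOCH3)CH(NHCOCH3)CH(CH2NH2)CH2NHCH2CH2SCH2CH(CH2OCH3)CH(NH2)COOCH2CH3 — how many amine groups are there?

3

Taking each segment in turn:
  O2NCH2: –NO2 on carbon → nitro group.
  CH(CH2SH): pendant –CH2SH → thiol.
  CH(CN): pendant –C≡N: nitrile.
  CH2CO-O-COCH2: two acyl groups sharing one oxygen, –C(=O)–O–C(=O)– → anhydride.
  CH(OCOCH3): pendant –OC(=O)CH3: an acyloxy group → ester.
  CO: –C(=O)– with carbon on both sides → ketone.
  CH(NHCOCH3): pendant –NHC(=O)CH3: N bonded to a carbonyl → amide (not amine).
  CH(NHCOCH3): pendant –NHC(=O)CH3: N bonded to a carbonyl → amide (not amine).
  CH(NHCOCH3): pendant –NHC(=O)CH3: N bonded to a carbonyl → amide (not amine).
  CH(CH2NH2): pendant –CH2NH2: N on sp³ C, no adjacent C=O → amine.
  CH2NHCH2: C–N–C with sp³ carbons and no adjacent C=O → amine (secondary).
  CH2SCH2: C–S–C linkage → sulfide (thioether).
  CH(CH2OCH3): pendant –CH2OCH3: C–O–C linkage → ether.
  CH(NH2): –NH2 on an sp³ carbon with no adjacent C=O → amine.
  COOCH2CH3: –C(=O)OCH2CH3: carbonyl C bonded to C and to –OEt → ester.
Amine appears at: CH(CH2NH2), CH2NHCH2, CH(NH2) → 3.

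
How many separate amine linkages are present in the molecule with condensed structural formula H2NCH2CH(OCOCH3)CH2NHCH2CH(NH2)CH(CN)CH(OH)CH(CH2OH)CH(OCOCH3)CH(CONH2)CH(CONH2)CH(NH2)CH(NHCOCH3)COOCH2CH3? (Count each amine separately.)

Taking each segment in turn:
  H2NCH2: –NH2 on an sp³ carbon with no adjacent C=O → amine.
  CH(OCOCH3): pendant –OC(=O)CH3: an acyloxy group → ester.
  CH2NHCH2: C–N–C with sp³ carbons and no adjacent C=O → amine (secondary).
  CH(NH2): –NH2 on an sp³ carbon with no adjacent C=O → amine.
  CH(CN): pendant –C≡N: nitrile.
  CH(OH): –OH on an sp³ carbon → alcohol (secondary).
  CH(CH2OH): pendant –CH2OH on an sp³ backbone C → alcohol.
  CH(OCOCH3): pendant –OC(=O)CH3: an acyloxy group → ester.
  CH(CONH2): pendant –CONH2: carbonyl C bonded to C and N → amide.
  CH(CONH2): pendant –CONH2: carbonyl C bonded to C and N → amide.
  CH(NH2): –NH2 on an sp³ carbon with no adjacent C=O → amine.
  CH(NHCOCH3): pendant –NHC(=O)CH3: N bonded to a carbonyl → amide (not amine).
  COOCH2CH3: –C(=O)OCH2CH3: carbonyl C bonded to C and to –OEt → ester.
Amine appears at: H2NCH2, CH2NHCH2, CH(NH2), CH(NH2) → 4.

4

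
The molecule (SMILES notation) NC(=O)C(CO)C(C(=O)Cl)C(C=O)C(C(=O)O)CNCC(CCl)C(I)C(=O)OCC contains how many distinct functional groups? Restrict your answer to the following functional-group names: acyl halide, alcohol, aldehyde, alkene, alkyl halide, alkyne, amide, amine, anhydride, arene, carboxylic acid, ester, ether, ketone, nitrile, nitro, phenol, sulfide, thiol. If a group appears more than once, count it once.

8

Taking each segment in turn:
  H2NCO: –C(=O)NH2: carbonyl C bonded to C and to N → amide (the N is not a separate amine).
  CH(CH2OH): pendant –CH2OH on an sp³ backbone C → alcohol.
  CH(COCl): pendant –C(=O)X: carbonyl C bonded to C and halogen → acyl halide.
  CH(CHO): pendant –CHO: carbonyl C bonded to C and H → aldehyde.
  CH(COOH): pendant –COOH: carbonyl C bonded to C and –OH → carboxylic acid.
  CH2NHCH2: C–N–C with sp³ carbons and no adjacent C=O → amine (secondary).
  CH(CH2Cl): pendant –CH2X: halogen on sp³ carbon → alkyl halide.
  CH(I): halogen on an sp³ carbon → alkyl halide.
  COOCH2CH3: –C(=O)OCH2CH3: carbonyl C bonded to C and to –OEt → ester.
Distinct types present: acyl halide, alcohol, aldehyde, alkyl halide, amide, amine, carboxylic acid, ester.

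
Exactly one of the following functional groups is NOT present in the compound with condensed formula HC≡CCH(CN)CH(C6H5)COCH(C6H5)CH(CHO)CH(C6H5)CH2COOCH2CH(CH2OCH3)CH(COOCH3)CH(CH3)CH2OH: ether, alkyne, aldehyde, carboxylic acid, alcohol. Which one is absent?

ether: present (CH(CH2OCH3) — pendant –CH2OCH3: C–O–C linkage → ether).
alkyne: present (HC≡C — C≡C triple bond → alkyne).
alcohol: present (CH2OH — –OH on an sp³ carbon → alcohol).
aldehyde: present (CH(CHO) — pendant –CHO: carbonyl C bonded to C and H → aldehyde).
carboxylic acid: absent. In each of CH2COOCH2 and CH(COOCH3), the acyl oxygen is bonded to carbon (–O–C), not to H, so this is an ester.

carboxylic acid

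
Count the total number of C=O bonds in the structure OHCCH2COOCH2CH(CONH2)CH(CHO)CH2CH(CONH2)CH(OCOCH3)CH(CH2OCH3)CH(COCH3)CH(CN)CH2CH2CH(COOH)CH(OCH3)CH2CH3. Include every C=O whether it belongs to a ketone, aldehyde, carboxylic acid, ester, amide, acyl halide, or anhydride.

OHC: aldehyde, 1 C=O (running total 1).
CH2COOCH2: ester, 1 C=O (running total 2).
CH(CONH2): amide, 1 C=O (running total 3).
CH(CHO): aldehyde, 1 C=O (running total 4).
CH(CONH2): amide, 1 C=O (running total 5).
CH(OCOCH3): ester, 1 C=O (running total 6).
CH(COCH3): ketone, 1 C=O (running total 7).
CH(COOH): carboxylic acid, 1 C=O (running total 8).

8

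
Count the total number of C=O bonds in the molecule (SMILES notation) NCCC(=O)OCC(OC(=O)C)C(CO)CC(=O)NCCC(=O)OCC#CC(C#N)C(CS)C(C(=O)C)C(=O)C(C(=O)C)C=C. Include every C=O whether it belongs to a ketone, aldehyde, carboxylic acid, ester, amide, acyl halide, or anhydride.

CH2COOCH2: ester, 1 C=O (running total 1).
CH(OCOCH3): ester, 1 C=O (running total 2).
CH2CONHCH2: amide, 1 C=O (running total 3).
CH2COOCH2: ester, 1 C=O (running total 4).
CH(COCH3): ketone, 1 C=O (running total 5).
CO: ketone, 1 C=O (running total 6).
CH(COCH3): ketone, 1 C=O (running total 7).

7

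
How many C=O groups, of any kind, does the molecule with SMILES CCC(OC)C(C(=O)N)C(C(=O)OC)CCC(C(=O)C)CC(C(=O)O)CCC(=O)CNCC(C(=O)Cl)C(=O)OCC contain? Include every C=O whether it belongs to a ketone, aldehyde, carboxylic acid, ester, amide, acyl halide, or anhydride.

CH(CONH2): amide, 1 C=O (running total 1).
CH(COOCH3): ester, 1 C=O (running total 2).
CH(COCH3): ketone, 1 C=O (running total 3).
CH(COOH): carboxylic acid, 1 C=O (running total 4).
CO: ketone, 1 C=O (running total 5).
CH(COCl): acyl halide, 1 C=O (running total 6).
COOCH2CH3: ester, 1 C=O (running total 7).

7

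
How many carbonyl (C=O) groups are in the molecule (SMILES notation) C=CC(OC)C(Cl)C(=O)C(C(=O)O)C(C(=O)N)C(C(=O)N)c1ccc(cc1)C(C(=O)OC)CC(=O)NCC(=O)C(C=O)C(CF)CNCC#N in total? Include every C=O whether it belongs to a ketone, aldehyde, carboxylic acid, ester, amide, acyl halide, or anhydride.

8

CO: ketone, 1 C=O (running total 1).
CH(COOH): carboxylic acid, 1 C=O (running total 2).
CH(CONH2): amide, 1 C=O (running total 3).
CH(CONH2): amide, 1 C=O (running total 4).
CH(COOCH3): ester, 1 C=O (running total 5).
CH2CONHCH2: amide, 1 C=O (running total 6).
CO: ketone, 1 C=O (running total 7).
CH(CHO): aldehyde, 1 C=O (running total 8).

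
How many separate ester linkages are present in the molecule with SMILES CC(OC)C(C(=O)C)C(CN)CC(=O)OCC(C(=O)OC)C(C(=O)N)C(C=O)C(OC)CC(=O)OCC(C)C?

pendant –OCH3: C–O–C with sp³ C, no adjacent C=O → ether.
pendant –COCH3: carbonyl C bonded to two carbons → ketone.
pendant –CH2NH2: N on sp³ C, no adjacent C=O → amine.
–C(=O)–O–C with C on the carbonyl side → ester.
pendant –COOCH3: carbonyl C bonded to C and –OCH3 → ester.
pendant –CONH2: carbonyl C bonded to C and N → amide.
pendant –CHO: carbonyl C bonded to C and H → aldehyde.
pendant –OCH3: C–O–C with sp³ C, no adjacent C=O → ether.
–C(=O)–O–C with C on the carbonyl side → ester.
Ester appears at: CH2COOCH2, CH(COOCH3), CH2COOCH2 → 3.

3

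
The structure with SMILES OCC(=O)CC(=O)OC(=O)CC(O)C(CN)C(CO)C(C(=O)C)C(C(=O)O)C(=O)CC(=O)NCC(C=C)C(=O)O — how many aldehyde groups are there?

Working along the chain:
  HOCH2: HO– on an sp³ carbon → alcohol.
  CO: –C(=O)– with carbon on both sides → ketone.
  CH2CO-O-COCH2: two acyl groups sharing one oxygen, –C(=O)–O–C(=O)– → anhydride.
  CH(OH): –OH on an sp³ carbon → alcohol (secondary).
  CH(CH2NH2): pendant –CH2NH2: N on sp³ C, no adjacent C=O → amine.
  CH(CH2OH): pendant –CH2OH on an sp³ backbone C → alcohol.
  CH(COCH3): pendant –COCH3: carbonyl C bonded to two carbons → ketone.
  CH(COOH): pendant –COOH: carbonyl C bonded to C and –OH → carboxylic acid.
  CO: –C(=O)– with carbon on both sides → ketone.
  CH2CONHCH2: –C(=O)–N– linkage → amide (the N is not an amine).
  CH(CH=CH2): pendant –CH=CH2: C=C double bond → alkene.
  COOH: –COOH: carbonyl C bonded to –OH and C → carboxylic acid (the –OH is not a separate alcohol).
No segment is a aldehyde: CO is ketone, not aldehyde; CH(COCH3) is ketone, not aldehyde; CH(COOH) is carboxylic acid, not aldehyde. → 0.

0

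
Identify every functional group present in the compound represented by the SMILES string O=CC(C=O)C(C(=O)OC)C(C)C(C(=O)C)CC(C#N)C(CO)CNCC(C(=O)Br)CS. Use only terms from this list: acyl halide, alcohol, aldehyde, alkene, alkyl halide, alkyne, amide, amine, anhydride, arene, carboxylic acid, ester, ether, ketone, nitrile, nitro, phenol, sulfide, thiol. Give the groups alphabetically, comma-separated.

Reading the structure from left to right:
  OHC: terminal –CHO: carbonyl C bonded to H and C → aldehyde.
  CH(CHO): pendant –CHO: carbonyl C bonded to C and H → aldehyde.
  CH(COOCH3): pendant –COOCH3: carbonyl C bonded to C and –OCH3 → ester.
  CH(COCH3): pendant –COCH3: carbonyl C bonded to two carbons → ketone.
  CH(CN): pendant –C≡N: nitrile.
  CH(CH2OH): pendant –CH2OH on an sp³ backbone C → alcohol.
  CH2NHCH2: C–N–C with sp³ carbons and no adjacent C=O → amine (secondary).
  CH(COBr): pendant –C(=O)X: carbonyl C bonded to C and halogen → acyl halide.
  CH2SH: –SH on an sp³ carbon → thiol.

acyl halide, alcohol, aldehyde, amine, ester, ketone, nitrile, thiol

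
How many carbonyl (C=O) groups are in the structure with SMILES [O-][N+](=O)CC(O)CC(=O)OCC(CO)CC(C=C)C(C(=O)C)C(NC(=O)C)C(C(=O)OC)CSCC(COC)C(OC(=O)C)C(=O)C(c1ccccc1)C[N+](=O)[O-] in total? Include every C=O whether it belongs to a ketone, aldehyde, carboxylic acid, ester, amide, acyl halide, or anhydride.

CH2COOCH2: ester, 1 C=O (running total 1).
CH(COCH3): ketone, 1 C=O (running total 2).
CH(NHCOCH3): amide, 1 C=O (running total 3).
CH(COOCH3): ester, 1 C=O (running total 4).
CH(OCOCH3): ester, 1 C=O (running total 5).
CO: ketone, 1 C=O (running total 6).

6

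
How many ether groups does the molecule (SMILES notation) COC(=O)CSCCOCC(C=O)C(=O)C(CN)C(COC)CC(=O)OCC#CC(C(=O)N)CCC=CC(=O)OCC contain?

Reading the structure from left to right:
  CH3OOC: CH3O–C(=O)–: carbonyl C bonded to C and to –OCH3 → ester (not ketone + ether).
  CH2SCH2: C–S–C linkage → sulfide (thioether).
  CH2OCH2: C–O–C with sp³ carbons on both sides and no adjacent C=O → ether.
  CH(CHO): pendant –CHO: carbonyl C bonded to C and H → aldehyde.
  CO: –C(=O)– with carbon on both sides → ketone.
  CH(CH2NH2): pendant –CH2NH2: N on sp³ C, no adjacent C=O → amine.
  CH(CH2OCH3): pendant –CH2OCH3: C–O–C linkage → ether.
  CH2COOCH2: –C(=O)–O–C with C on the carbonyl side → ester.
  C≡C: C≡C triple bond → alkyne.
  CH(CONH2): pendant –CONH2: carbonyl C bonded to C and N → amide.
  CH=CH: C=C double bond → alkene.
  COOCH2CH3: –C(=O)OCH2CH3: carbonyl C bonded to C and to –OEt → ester.
Ether appears at: CH2OCH2, CH(CH2OCH3) → 2.

2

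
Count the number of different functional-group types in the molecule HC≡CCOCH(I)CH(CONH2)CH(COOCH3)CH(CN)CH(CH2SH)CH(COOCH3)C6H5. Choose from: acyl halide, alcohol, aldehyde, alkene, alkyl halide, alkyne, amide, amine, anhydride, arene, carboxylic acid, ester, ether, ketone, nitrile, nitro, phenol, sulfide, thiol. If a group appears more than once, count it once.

8

Taking each segment in turn:
  HC≡C: C≡C triple bond → alkyne.
  CO: –C(=O)– with carbon on both sides → ketone.
  CH(I): halogen on an sp³ carbon → alkyl halide.
  CH(CONH2): pendant –CONH2: carbonyl C bonded to C and N → amide.
  CH(COOCH3): pendant –COOCH3: carbonyl C bonded to C and –OCH3 → ester.
  CH(CN): pendant –C≡N: nitrile.
  CH(CH2SH): pendant –CH2SH → thiol.
  CH(COOCH3): pendant –COOCH3: carbonyl C bonded to C and –OCH3 → ester.
  C6H5: –C6H5 phenyl ring → arene.
Distinct types present: alkyl halide, alkyne, amide, arene, ester, ketone, nitrile, thiol.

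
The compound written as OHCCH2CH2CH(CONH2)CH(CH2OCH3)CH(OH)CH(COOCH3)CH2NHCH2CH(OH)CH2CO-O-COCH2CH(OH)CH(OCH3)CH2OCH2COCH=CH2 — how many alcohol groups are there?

3

Taking each segment in turn:
  OHC: terminal –CHO: carbonyl C bonded to H and C → aldehyde.
  CH(CONH2): pendant –CONH2: carbonyl C bonded to C and N → amide.
  CH(CH2OCH3): pendant –CH2OCH3: C–O–C linkage → ether.
  CH(OH): –OH on an sp³ carbon → alcohol (secondary).
  CH(COOCH3): pendant –COOCH3: carbonyl C bonded to C and –OCH3 → ester.
  CH2NHCH2: C–N–C with sp³ carbons and no adjacent C=O → amine (secondary).
  CH(OH): –OH on an sp³ carbon → alcohol (secondary).
  CH2CO-O-COCH2: two acyl groups sharing one oxygen, –C(=O)–O–C(=O)– → anhydride.
  CH(OH): –OH on an sp³ carbon → alcohol (secondary).
  CH(OCH3): pendant –OCH3: C–O–C with sp³ C, no adjacent C=O → ether.
  CH2OCH2: C–O–C with sp³ carbons on both sides and no adjacent C=O → ether.
  CO: –C(=O)– with carbon on both sides → ketone.
  CH=CH2: C=C double bond → alkene.
Alcohol appears at: CH(OH), CH(OH), CH(OH) → 3.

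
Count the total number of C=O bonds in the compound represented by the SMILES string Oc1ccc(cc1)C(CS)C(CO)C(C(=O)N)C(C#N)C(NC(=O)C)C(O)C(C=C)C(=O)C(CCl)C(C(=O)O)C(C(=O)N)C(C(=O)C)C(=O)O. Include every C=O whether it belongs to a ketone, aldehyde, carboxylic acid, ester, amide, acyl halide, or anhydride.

7

CH(CONH2): amide, 1 C=O (running total 1).
CH(NHCOCH3): amide, 1 C=O (running total 2).
CO: ketone, 1 C=O (running total 3).
CH(COOH): carboxylic acid, 1 C=O (running total 4).
CH(CONH2): amide, 1 C=O (running total 5).
CH(COCH3): ketone, 1 C=O (running total 6).
COOH: carboxylic acid, 1 C=O (running total 7).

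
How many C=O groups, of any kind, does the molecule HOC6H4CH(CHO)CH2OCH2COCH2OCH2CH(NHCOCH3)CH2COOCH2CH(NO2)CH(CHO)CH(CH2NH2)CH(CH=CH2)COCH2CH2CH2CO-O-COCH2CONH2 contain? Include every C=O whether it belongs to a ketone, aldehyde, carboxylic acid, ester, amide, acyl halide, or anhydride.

9

CH(CHO): aldehyde, 1 C=O (running total 1).
CO: ketone, 1 C=O (running total 2).
CH(NHCOCH3): amide, 1 C=O (running total 3).
CH2COOCH2: ester, 1 C=O (running total 4).
CH(CHO): aldehyde, 1 C=O (running total 5).
CO: ketone, 1 C=O (running total 6).
CH2CO-O-COCH2: anhydride, 2 C=O (running total 8).
CONH2: amide, 1 C=O (running total 9).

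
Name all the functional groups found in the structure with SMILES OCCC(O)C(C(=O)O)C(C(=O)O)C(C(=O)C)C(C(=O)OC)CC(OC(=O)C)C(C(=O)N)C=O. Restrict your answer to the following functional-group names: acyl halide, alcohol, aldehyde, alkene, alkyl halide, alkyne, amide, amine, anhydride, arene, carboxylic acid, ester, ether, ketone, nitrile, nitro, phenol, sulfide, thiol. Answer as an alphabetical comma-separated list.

HO– on an sp³ carbon → alcohol.
–OH on an sp³ carbon → alcohol (secondary).
pendant –COOH: carbonyl C bonded to C and –OH → carboxylic acid.
pendant –COOH: carbonyl C bonded to C and –OH → carboxylic acid.
pendant –COCH3: carbonyl C bonded to two carbons → ketone.
pendant –COOCH3: carbonyl C bonded to C and –OCH3 → ester.
pendant –OC(=O)CH3: an acyloxy group → ester.
pendant –CONH2: carbonyl C bonded to C and N → amide.
terminal –CHO: carbonyl C bonded to H and C → aldehyde.

alcohol, aldehyde, amide, carboxylic acid, ester, ketone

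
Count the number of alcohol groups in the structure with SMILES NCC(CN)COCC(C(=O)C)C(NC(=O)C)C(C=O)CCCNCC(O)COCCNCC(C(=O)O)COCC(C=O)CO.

–NH2 on an sp³ carbon with no adjacent C=O → amine.
pendant –CH2NH2: N on sp³ C, no adjacent C=O → amine.
C–O–C with sp³ carbons on both sides and no adjacent C=O → ether.
pendant –COCH3: carbonyl C bonded to two carbons → ketone.
pendant –NHC(=O)CH3: N bonded to a carbonyl → amide (not amine).
pendant –CHO: carbonyl C bonded to C and H → aldehyde.
C–N–C with sp³ carbons and no adjacent C=O → amine (secondary).
–OH on an sp³ carbon → alcohol (secondary).
C–O–C with sp³ carbons on both sides and no adjacent C=O → ether.
C–N–C with sp³ carbons and no adjacent C=O → amine (secondary).
pendant –COOH: carbonyl C bonded to C and –OH → carboxylic acid.
C–O–C with sp³ carbons on both sides and no adjacent C=O → ether.
pendant –CHO: carbonyl C bonded to C and H → aldehyde.
–OH on an sp³ carbon → alcohol.
Alcohol appears at: CH(OH), CH2OH → 2.

2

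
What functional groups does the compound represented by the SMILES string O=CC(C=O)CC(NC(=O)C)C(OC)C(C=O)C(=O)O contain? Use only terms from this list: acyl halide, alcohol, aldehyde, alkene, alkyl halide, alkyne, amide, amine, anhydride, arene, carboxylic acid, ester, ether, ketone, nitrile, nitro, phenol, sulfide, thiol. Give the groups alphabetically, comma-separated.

Reading the structure from left to right:
  OHC: terminal –CHO: carbonyl C bonded to H and C → aldehyde.
  CH(CHO): pendant –CHO: carbonyl C bonded to C and H → aldehyde.
  CH(NHCOCH3): pendant –NHC(=O)CH3: N bonded to a carbonyl → amide (not amine).
  CH(OCH3): pendant –OCH3: C–O–C with sp³ C, no adjacent C=O → ether.
  CH(CHO): pendant –CHO: carbonyl C bonded to C and H → aldehyde.
  COOH: –COOH: carbonyl C bonded to –OH and C → carboxylic acid (the –OH is not a separate alcohol).

aldehyde, amide, carboxylic acid, ether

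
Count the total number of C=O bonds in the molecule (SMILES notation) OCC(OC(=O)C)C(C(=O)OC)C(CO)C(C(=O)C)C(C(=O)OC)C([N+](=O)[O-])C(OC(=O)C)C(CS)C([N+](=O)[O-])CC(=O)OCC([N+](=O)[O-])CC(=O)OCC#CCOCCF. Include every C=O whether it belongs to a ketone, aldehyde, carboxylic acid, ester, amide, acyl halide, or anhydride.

CH(OCOCH3): ester, 1 C=O (running total 1).
CH(COOCH3): ester, 1 C=O (running total 2).
CH(COCH3): ketone, 1 C=O (running total 3).
CH(COOCH3): ester, 1 C=O (running total 4).
CH(OCOCH3): ester, 1 C=O (running total 5).
CH2COOCH2: ester, 1 C=O (running total 6).
CH2COOCH2: ester, 1 C=O (running total 7).

7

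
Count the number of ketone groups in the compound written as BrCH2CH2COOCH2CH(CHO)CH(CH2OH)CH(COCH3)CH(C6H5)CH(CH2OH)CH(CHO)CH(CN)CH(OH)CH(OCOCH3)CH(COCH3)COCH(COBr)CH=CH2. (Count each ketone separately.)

halogen on an sp³ carbon → alkyl halide.
–C(=O)–O–C with C on the carbonyl side → ester.
pendant –CHO: carbonyl C bonded to C and H → aldehyde.
pendant –CH2OH on an sp³ backbone C → alcohol.
pendant –COCH3: carbonyl C bonded to two carbons → ketone.
pendant –C6H5: benzene ring → arene.
pendant –CH2OH on an sp³ backbone C → alcohol.
pendant –CHO: carbonyl C bonded to C and H → aldehyde.
pendant –C≡N: nitrile.
–OH on an sp³ carbon → alcohol (secondary).
pendant –OC(=O)CH3: an acyloxy group → ester.
pendant –COCH3: carbonyl C bonded to two carbons → ketone.
–C(=O)– with carbon on both sides → ketone.
pendant –C(=O)X: carbonyl C bonded to C and halogen → acyl halide.
C=C double bond → alkene.
Ketone appears at: CH(COCH3), CH(COCH3), CO → 3.

3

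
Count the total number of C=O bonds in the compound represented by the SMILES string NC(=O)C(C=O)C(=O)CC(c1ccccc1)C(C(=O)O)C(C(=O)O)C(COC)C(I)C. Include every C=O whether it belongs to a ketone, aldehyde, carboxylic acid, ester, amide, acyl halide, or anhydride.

H2NCO: amide, 1 C=O (running total 1).
CH(CHO): aldehyde, 1 C=O (running total 2).
CO: ketone, 1 C=O (running total 3).
CH(COOH): carboxylic acid, 1 C=O (running total 4).
CH(COOH): carboxylic acid, 1 C=O (running total 5).

5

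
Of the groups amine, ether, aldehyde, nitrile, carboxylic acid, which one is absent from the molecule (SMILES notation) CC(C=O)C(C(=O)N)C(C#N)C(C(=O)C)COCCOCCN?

carboxylic acid

amine: present (CH2NH2 — –NH2 on an sp³ carbon with no adjacent C=O → amine).
nitrile: present (CH(CN) — pendant –C≡N: nitrile).
aldehyde: present (CH(CHO) — pendant –CHO: carbonyl C bonded to C and H → aldehyde).
ether: present (CH2OCH2 — C–O–C with sp³ carbons on both sides and no adjacent C=O → ether).
carboxylic acid: absent. In CH(CONH2), the carbonyl is bonded to nitrogen, not to –OH; that is an amide.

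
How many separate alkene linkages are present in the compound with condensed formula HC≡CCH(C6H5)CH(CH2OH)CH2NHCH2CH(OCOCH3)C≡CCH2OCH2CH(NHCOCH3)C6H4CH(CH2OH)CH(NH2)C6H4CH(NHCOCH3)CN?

C≡C triple bond → alkyne.
pendant –C6H5: benzene ring → arene.
pendant –CH2OH on an sp³ backbone C → alcohol.
C–N–C with sp³ carbons and no adjacent C=O → amine (secondary).
pendant –OC(=O)CH3: an acyloxy group → ester.
C≡C triple bond → alkyne.
C–O–C with sp³ carbons on both sides and no adjacent C=O → ether.
pendant –NHC(=O)CH3: N bonded to a carbonyl → amide (not amine).
para-disubstituted benzene ring → arene.
pendant –CH2OH on an sp³ backbone C → alcohol.
–NH2 on an sp³ carbon with no adjacent C=O → amine.
para-disubstituted benzene ring → arene.
pendant –NHC(=O)CH3: N bonded to a carbonyl → amide (not amine).
–C≡N: carbon triple-bonded to nitrogen → nitrile.
No segment is a alkene: HC≡C is alkyne, not alkene; CH(C6H5) is arene, not alkene; C≡C is alkyne, not alkene. → 0.

0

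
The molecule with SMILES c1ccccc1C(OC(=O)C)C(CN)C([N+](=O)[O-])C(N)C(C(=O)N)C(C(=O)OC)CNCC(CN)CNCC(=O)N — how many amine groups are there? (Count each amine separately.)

Taking each segment in turn:
  C6H5: C6H5– phenyl ring → arene.
  CH(OCOCH3): pendant –OC(=O)CH3: an acyloxy group → ester.
  CH(CH2NH2): pendant –CH2NH2: N on sp³ C, no adjacent C=O → amine.
  CH(NO2): –NO2 on an sp³ carbon → nitro (the N=O is not a carbonyl).
  CH(NH2): –NH2 on an sp³ carbon with no adjacent C=O → amine.
  CH(CONH2): pendant –CONH2: carbonyl C bonded to C and N → amide.
  CH(COOCH3): pendant –COOCH3: carbonyl C bonded to C and –OCH3 → ester.
  CH2NHCH2: C–N–C with sp³ carbons and no adjacent C=O → amine (secondary).
  CH(CH2NH2): pendant –CH2NH2: N on sp³ C, no adjacent C=O → amine.
  CH2NHCH2: C–N–C with sp³ carbons and no adjacent C=O → amine (secondary).
  CONH2: –C(=O)NH2: carbonyl C bonded to C and to N → amide (the N is not a separate amine).
Amine appears at: CH(CH2NH2), CH(NH2), CH2NHCH2, CH(CH2NH2), CH2NHCH2 → 5.

5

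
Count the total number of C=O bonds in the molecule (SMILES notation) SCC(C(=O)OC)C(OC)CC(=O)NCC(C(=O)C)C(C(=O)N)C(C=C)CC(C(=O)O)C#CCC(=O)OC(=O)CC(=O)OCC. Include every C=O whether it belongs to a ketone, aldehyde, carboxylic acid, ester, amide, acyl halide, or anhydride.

CH(COOCH3): ester, 1 C=O (running total 1).
CH2CONHCH2: amide, 1 C=O (running total 2).
CH(COCH3): ketone, 1 C=O (running total 3).
CH(CONH2): amide, 1 C=O (running total 4).
CH(COOH): carboxylic acid, 1 C=O (running total 5).
CH2CO-O-COCH2: anhydride, 2 C=O (running total 7).
COOCH2CH3: ester, 1 C=O (running total 8).

8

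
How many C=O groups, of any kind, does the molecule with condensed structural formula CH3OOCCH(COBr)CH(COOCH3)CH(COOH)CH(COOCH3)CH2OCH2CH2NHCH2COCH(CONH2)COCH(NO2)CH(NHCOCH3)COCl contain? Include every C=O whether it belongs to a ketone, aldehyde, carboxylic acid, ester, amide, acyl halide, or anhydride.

CH3OOC: ester, 1 C=O (running total 1).
CH(COBr): acyl halide, 1 C=O (running total 2).
CH(COOCH3): ester, 1 C=O (running total 3).
CH(COOH): carboxylic acid, 1 C=O (running total 4).
CH(COOCH3): ester, 1 C=O (running total 5).
CO: ketone, 1 C=O (running total 6).
CH(CONH2): amide, 1 C=O (running total 7).
CO: ketone, 1 C=O (running total 8).
CH(NHCOCH3): amide, 1 C=O (running total 9).
COCl: acyl halide, 1 C=O (running total 10).

10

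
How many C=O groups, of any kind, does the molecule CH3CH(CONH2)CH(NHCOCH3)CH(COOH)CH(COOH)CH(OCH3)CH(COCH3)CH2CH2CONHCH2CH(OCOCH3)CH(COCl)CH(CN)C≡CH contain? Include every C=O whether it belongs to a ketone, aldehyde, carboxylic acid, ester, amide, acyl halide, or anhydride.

CH(CONH2): amide, 1 C=O (running total 1).
CH(NHCOCH3): amide, 1 C=O (running total 2).
CH(COOH): carboxylic acid, 1 C=O (running total 3).
CH(COOH): carboxylic acid, 1 C=O (running total 4).
CH(COCH3): ketone, 1 C=O (running total 5).
CH2CONHCH2: amide, 1 C=O (running total 6).
CH(OCOCH3): ester, 1 C=O (running total 7).
CH(COCl): acyl halide, 1 C=O (running total 8).

8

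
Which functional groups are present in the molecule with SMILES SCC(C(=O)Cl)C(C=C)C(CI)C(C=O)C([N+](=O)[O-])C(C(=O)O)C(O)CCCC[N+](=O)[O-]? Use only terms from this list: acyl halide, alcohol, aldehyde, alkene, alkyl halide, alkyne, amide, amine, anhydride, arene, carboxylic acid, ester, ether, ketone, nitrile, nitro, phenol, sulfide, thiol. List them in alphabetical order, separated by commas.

acyl halide, alcohol, aldehyde, alkene, alkyl halide, carboxylic acid, nitro, thiol

–SH on an sp³ carbon → thiol.
pendant –C(=O)X: carbonyl C bonded to C and halogen → acyl halide.
pendant –CH=CH2: C=C double bond → alkene.
pendant –CH2X: halogen on sp³ carbon → alkyl halide.
pendant –CHO: carbonyl C bonded to C and H → aldehyde.
–NO2 on an sp³ carbon → nitro (the N=O is not a carbonyl).
pendant –COOH: carbonyl C bonded to C and –OH → carboxylic acid.
–OH on an sp³ carbon → alcohol (secondary).
–NO2 on carbon → nitro group.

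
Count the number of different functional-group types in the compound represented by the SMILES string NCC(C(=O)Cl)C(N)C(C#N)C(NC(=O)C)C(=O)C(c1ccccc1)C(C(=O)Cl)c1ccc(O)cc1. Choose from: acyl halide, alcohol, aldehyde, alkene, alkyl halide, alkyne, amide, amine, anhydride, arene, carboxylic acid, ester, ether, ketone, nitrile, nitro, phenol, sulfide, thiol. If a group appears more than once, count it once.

Reading the structure from left to right:
  H2NCH2: –NH2 on an sp³ carbon with no adjacent C=O → amine.
  CH(COCl): pendant –C(=O)X: carbonyl C bonded to C and halogen → acyl halide.
  CH(NH2): –NH2 on an sp³ carbon with no adjacent C=O → amine.
  CH(CN): pendant –C≡N: nitrile.
  CH(NHCOCH3): pendant –NHC(=O)CH3: N bonded to a carbonyl → amide (not amine).
  CO: –C(=O)– with carbon on both sides → ketone.
  CH(C6H5): pendant –C6H5: benzene ring → arene.
  CH(COCl): pendant –C(=O)X: carbonyl C bonded to C and halogen → acyl halide.
  C6H4OH: –OH attached directly to an aromatic ring → phenol (not alcohol); the ring itself is an arene.
Distinct types present: acyl halide, amide, amine, arene, ketone, nitrile, phenol.

7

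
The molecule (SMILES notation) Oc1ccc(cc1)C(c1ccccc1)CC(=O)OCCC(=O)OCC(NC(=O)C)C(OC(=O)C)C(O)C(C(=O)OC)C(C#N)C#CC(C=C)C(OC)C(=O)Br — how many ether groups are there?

1

–OH attached directly to an aromatic ring → phenol (not alcohol); the ring itself is an arene.
pendant –C6H5: benzene ring → arene.
–C(=O)–O–C with C on the carbonyl side → ester.
–C(=O)–O–C with C on the carbonyl side → ester.
pendant –NHC(=O)CH3: N bonded to a carbonyl → amide (not amine).
pendant –OC(=O)CH3: an acyloxy group → ester.
–OH on an sp³ carbon → alcohol (secondary).
pendant –COOCH3: carbonyl C bonded to C and –OCH3 → ester.
pendant –C≡N: nitrile.
C≡C triple bond → alkyne.
pendant –CH=CH2: C=C double bond → alkene.
pendant –OCH3: C–O–C with sp³ C, no adjacent C=O → ether.
–C(=O)Br: carbonyl C bonded to C and to a halogen → acyl halide (not alkyl halide).
Ether appears at: CH(OCH3) → 1.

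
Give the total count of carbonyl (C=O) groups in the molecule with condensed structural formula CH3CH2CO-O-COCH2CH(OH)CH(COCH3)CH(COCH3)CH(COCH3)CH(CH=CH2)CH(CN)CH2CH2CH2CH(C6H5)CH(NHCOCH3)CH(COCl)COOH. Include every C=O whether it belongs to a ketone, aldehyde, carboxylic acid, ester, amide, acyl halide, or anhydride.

CH2CO-O-COCH2: anhydride, 2 C=O (running total 2).
CH(COCH3): ketone, 1 C=O (running total 3).
CH(COCH3): ketone, 1 C=O (running total 4).
CH(COCH3): ketone, 1 C=O (running total 5).
CH(NHCOCH3): amide, 1 C=O (running total 6).
CH(COCl): acyl halide, 1 C=O (running total 7).
COOH: carboxylic acid, 1 C=O (running total 8).

8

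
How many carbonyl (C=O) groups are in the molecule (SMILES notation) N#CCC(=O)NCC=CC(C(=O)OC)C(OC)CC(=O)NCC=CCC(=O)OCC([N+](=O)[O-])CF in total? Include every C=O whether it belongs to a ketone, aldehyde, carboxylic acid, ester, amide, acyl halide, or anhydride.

4

CH2CONHCH2: amide, 1 C=O (running total 1).
CH(COOCH3): ester, 1 C=O (running total 2).
CH2CONHCH2: amide, 1 C=O (running total 3).
CH2COOCH2: ester, 1 C=O (running total 4).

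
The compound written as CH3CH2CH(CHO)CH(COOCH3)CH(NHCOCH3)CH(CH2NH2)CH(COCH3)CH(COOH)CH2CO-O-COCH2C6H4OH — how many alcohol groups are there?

pendant –CHO: carbonyl C bonded to C and H → aldehyde.
pendant –COOCH3: carbonyl C bonded to C and –OCH3 → ester.
pendant –NHC(=O)CH3: N bonded to a carbonyl → amide (not amine).
pendant –CH2NH2: N on sp³ C, no adjacent C=O → amine.
pendant –COCH3: carbonyl C bonded to two carbons → ketone.
pendant –COOH: carbonyl C bonded to C and –OH → carboxylic acid.
two acyl groups sharing one oxygen, –C(=O)–O–C(=O)– → anhydride.
–OH attached directly to an aromatic ring → phenol (not alcohol); the ring itself is an arene.
No segment is a alcohol: CH(CHO) is aldehyde, not alcohol; CH(COCH3) is ketone, not alcohol; CH(COOH) is carboxylic acid, not alcohol. → 0.

0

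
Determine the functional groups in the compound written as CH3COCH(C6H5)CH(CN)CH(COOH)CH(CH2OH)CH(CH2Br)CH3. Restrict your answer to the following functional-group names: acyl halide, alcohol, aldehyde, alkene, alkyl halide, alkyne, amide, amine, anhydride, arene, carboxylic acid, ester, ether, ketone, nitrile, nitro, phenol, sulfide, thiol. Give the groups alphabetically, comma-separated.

Reading the structure from left to right:
  CO: –C(=O)– with carbon on both sides → ketone.
  CH(C6H5): pendant –C6H5: benzene ring → arene.
  CH(CN): pendant –C≡N: nitrile.
  CH(COOH): pendant –COOH: carbonyl C bonded to C and –OH → carboxylic acid.
  CH(CH2OH): pendant –CH2OH on an sp³ backbone C → alcohol.
  CH(CH2Br): pendant –CH2X: halogen on sp³ carbon → alkyl halide.

alcohol, alkyl halide, arene, carboxylic acid, ketone, nitrile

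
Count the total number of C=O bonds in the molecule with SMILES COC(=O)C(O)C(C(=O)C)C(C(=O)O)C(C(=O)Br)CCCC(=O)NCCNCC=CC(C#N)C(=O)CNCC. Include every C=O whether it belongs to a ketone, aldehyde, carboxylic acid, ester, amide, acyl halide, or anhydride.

6

CH3OOC: ester, 1 C=O (running total 1).
CH(COCH3): ketone, 1 C=O (running total 2).
CH(COOH): carboxylic acid, 1 C=O (running total 3).
CH(COBr): acyl halide, 1 C=O (running total 4).
CH2CONHCH2: amide, 1 C=O (running total 5).
CO: ketone, 1 C=O (running total 6).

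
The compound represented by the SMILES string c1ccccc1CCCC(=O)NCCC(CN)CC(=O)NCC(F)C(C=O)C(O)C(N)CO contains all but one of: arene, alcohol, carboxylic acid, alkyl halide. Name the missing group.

carboxylic acid

arene: present (C6H5 — C6H5– phenyl ring → arene).
alcohol: present (CH(OH) — –OH on an sp³ carbon → alcohol (secondary)).
alkyl halide: present (CH(F) — halogen on an sp³ carbon → alkyl halide).
carboxylic acid: absent. In CH2CONHCH2, the carbonyl is bonded to nitrogen, not to –OH; that is an amide.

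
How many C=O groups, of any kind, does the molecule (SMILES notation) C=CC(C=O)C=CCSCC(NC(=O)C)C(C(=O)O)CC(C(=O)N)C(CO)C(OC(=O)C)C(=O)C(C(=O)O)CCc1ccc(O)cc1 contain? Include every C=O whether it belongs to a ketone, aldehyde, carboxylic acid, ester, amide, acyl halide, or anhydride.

7

CH(CHO): aldehyde, 1 C=O (running total 1).
CH(NHCOCH3): amide, 1 C=O (running total 2).
CH(COOH): carboxylic acid, 1 C=O (running total 3).
CH(CONH2): amide, 1 C=O (running total 4).
CH(OCOCH3): ester, 1 C=O (running total 5).
CO: ketone, 1 C=O (running total 6).
CH(COOH): carboxylic acid, 1 C=O (running total 7).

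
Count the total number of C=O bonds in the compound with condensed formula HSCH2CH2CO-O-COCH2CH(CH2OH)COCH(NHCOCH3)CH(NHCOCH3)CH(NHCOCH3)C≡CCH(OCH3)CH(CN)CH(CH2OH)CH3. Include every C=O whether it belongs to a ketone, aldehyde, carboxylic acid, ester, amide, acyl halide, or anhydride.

CH2CO-O-COCH2: anhydride, 2 C=O (running total 2).
CO: ketone, 1 C=O (running total 3).
CH(NHCOCH3): amide, 1 C=O (running total 4).
CH(NHCOCH3): amide, 1 C=O (running total 5).
CH(NHCOCH3): amide, 1 C=O (running total 6).

6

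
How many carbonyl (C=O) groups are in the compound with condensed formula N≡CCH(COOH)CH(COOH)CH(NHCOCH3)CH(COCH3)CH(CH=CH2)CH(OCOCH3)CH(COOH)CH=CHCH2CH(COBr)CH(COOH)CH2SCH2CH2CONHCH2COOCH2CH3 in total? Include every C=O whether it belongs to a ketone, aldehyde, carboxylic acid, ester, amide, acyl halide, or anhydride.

CH(COOH): carboxylic acid, 1 C=O (running total 1).
CH(COOH): carboxylic acid, 1 C=O (running total 2).
CH(NHCOCH3): amide, 1 C=O (running total 3).
CH(COCH3): ketone, 1 C=O (running total 4).
CH(OCOCH3): ester, 1 C=O (running total 5).
CH(COOH): carboxylic acid, 1 C=O (running total 6).
CH(COBr): acyl halide, 1 C=O (running total 7).
CH(COOH): carboxylic acid, 1 C=O (running total 8).
CH2CONHCH2: amide, 1 C=O (running total 9).
COOCH2CH3: ester, 1 C=O (running total 10).

10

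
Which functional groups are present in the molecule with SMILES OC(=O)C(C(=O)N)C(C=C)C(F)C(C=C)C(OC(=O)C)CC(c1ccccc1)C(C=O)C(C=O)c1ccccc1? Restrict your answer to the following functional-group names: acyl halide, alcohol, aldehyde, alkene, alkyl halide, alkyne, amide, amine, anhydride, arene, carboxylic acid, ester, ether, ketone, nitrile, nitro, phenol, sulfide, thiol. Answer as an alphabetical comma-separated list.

aldehyde, alkene, alkyl halide, amide, arene, carboxylic acid, ester

Taking each segment in turn:
  HOOC: –COOH: carbonyl C bonded to –OH and C → carboxylic acid (the –OH is not a separate alcohol).
  CH(CONH2): pendant –CONH2: carbonyl C bonded to C and N → amide.
  CH(CH=CH2): pendant –CH=CH2: C=C double bond → alkene.
  CH(F): halogen on an sp³ carbon → alkyl halide.
  CH(CH=CH2): pendant –CH=CH2: C=C double bond → alkene.
  CH(OCOCH3): pendant –OC(=O)CH3: an acyloxy group → ester.
  CH(C6H5): pendant –C6H5: benzene ring → arene.
  CH(CHO): pendant –CHO: carbonyl C bonded to C and H → aldehyde.
  CH(CHO): pendant –CHO: carbonyl C bonded to C and H → aldehyde.
  C6H5: –C6H5 phenyl ring → arene.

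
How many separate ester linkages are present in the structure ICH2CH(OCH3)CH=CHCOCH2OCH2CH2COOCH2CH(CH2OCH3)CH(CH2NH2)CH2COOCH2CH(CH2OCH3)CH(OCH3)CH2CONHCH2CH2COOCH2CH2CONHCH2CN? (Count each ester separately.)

Working along the chain:
  ICH2: halogen on an sp³ carbon → alkyl halide.
  CH(OCH3): pendant –OCH3: C–O–C with sp³ C, no adjacent C=O → ether.
  CH=CH: C=C double bond → alkene.
  CO: –C(=O)– with carbon on both sides → ketone.
  CH2OCH2: C–O–C with sp³ carbons on both sides and no adjacent C=O → ether.
  CH2COOCH2: –C(=O)–O–C with C on the carbonyl side → ester.
  CH(CH2OCH3): pendant –CH2OCH3: C–O–C linkage → ether.
  CH(CH2NH2): pendant –CH2NH2: N on sp³ C, no adjacent C=O → amine.
  CH2COOCH2: –C(=O)–O–C with C on the carbonyl side → ester.
  CH(CH2OCH3): pendant –CH2OCH3: C–O–C linkage → ether.
  CH(OCH3): pendant –OCH3: C–O–C with sp³ C, no adjacent C=O → ether.
  CH2CONHCH2: –C(=O)–N– linkage → amide (the N is not an amine).
  CH2COOCH2: –C(=O)–O–C with C on the carbonyl side → ester.
  CH2CONHCH2: –C(=O)–N– linkage → amide (the N is not an amine).
  CN: –C≡N: carbon triple-bonded to nitrogen → nitrile.
Ester appears at: CH2COOCH2, CH2COOCH2, CH2COOCH2 → 3.

3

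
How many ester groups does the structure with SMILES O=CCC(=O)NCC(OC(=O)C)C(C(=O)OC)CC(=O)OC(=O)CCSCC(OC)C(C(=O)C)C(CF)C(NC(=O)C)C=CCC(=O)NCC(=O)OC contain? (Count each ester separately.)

terminal –CHO: carbonyl C bonded to H and C → aldehyde.
–C(=O)–N– linkage → amide (the N is not an amine).
pendant –OC(=O)CH3: an acyloxy group → ester.
pendant –COOCH3: carbonyl C bonded to C and –OCH3 → ester.
two acyl groups sharing one oxygen, –C(=O)–O–C(=O)– → anhydride.
C–S–C linkage → sulfide (thioether).
pendant –OCH3: C–O–C with sp³ C, no adjacent C=O → ether.
pendant –COCH3: carbonyl C bonded to two carbons → ketone.
pendant –CH2X: halogen on sp³ carbon → alkyl halide.
pendant –NHC(=O)CH3: N bonded to a carbonyl → amide (not amine).
C=C double bond → alkene.
–C(=O)–N– linkage → amide (the N is not an amine).
–C(=O)OCH3: carbonyl C bonded to C and to –OCH3 → ester (not ketone + ether).
Ester appears at: CH(OCOCH3), CH(COOCH3), COOCH3 → 3.

3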